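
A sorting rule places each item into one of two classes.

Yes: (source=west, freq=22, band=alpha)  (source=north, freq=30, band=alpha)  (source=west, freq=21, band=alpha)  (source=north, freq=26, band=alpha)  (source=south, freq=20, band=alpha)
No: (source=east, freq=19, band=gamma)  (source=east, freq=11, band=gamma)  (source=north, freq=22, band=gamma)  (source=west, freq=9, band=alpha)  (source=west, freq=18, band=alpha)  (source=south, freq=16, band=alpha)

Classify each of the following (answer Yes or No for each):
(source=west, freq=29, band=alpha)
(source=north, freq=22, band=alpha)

The simplest hypothesis consistent with all the labels is: band is alpha AND freq ≥ 19.
(source=west, freq=29, band=alpha): band is alpha, freq = 29, qualifies → Yes.
(source=north, freq=22, band=alpha): band is alpha, freq = 22, qualifies → Yes.

Yes, Yes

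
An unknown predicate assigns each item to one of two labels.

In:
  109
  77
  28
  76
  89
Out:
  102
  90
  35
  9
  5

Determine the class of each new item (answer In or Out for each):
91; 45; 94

In, Out, In

The common property of the 'In' items is: digit sum ≥ 10. No 'Out' item has it.
91 → digit sum 9+1 = 10 → In.
45 → digit sum 4+5 = 9 → Out.
94 → digit sum 9+4 = 13 → In.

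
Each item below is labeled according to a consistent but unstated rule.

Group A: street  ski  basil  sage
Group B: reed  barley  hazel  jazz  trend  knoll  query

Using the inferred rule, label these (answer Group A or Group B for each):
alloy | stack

The classifier is using: contains 's'.
alloy → no 's' → Group B.
stack → has 's' → Group A.

Group B, Group A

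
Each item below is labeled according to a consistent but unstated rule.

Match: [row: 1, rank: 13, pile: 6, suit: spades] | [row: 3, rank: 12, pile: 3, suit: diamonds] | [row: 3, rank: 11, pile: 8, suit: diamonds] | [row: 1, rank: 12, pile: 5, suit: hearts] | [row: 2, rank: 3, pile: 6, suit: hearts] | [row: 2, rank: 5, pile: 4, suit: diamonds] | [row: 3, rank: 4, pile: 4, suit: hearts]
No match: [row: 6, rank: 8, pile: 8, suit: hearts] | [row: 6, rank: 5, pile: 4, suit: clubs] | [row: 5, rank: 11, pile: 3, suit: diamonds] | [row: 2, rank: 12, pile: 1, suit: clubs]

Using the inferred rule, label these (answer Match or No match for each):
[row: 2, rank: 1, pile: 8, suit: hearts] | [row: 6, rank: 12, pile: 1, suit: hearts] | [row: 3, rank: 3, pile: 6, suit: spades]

All 'Match' examples share one property — pile ≥ 3 AND row ≤ 3 — and every 'No match' example lacks it.
[row: 2, rank: 1, pile: 8, suit: hearts]: pile = 8, row = 2 — qualifies, so Match.
[row: 6, rank: 12, pile: 1, suit: hearts]: pile = 1, row = 6 — does not satisfy this, so No match.
[row: 3, rank: 3, pile: 6, suit: spades]: pile = 6, row = 3 — qualifies, so Match.

Match, No match, Match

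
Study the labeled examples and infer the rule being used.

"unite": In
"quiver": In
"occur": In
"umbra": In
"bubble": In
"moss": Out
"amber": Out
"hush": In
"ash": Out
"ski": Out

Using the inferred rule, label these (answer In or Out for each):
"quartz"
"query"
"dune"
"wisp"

In, In, In, Out

The common property of the 'In' items is: contains 'u'. No 'Out' item has it.
"quartz" — has 'u', hence In.
"query" — has 'u', hence In.
"dune" — has 'u', hence In.
"wisp" — no 'u', hence Out.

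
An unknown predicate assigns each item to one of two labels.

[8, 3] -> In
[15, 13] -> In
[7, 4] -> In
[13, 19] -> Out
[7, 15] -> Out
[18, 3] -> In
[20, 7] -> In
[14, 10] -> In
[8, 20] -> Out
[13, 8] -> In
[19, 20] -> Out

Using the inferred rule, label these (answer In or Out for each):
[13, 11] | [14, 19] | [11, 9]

In, Out, In

Rule: first > second. This holds for each 'In' example and fails for each 'Out' one.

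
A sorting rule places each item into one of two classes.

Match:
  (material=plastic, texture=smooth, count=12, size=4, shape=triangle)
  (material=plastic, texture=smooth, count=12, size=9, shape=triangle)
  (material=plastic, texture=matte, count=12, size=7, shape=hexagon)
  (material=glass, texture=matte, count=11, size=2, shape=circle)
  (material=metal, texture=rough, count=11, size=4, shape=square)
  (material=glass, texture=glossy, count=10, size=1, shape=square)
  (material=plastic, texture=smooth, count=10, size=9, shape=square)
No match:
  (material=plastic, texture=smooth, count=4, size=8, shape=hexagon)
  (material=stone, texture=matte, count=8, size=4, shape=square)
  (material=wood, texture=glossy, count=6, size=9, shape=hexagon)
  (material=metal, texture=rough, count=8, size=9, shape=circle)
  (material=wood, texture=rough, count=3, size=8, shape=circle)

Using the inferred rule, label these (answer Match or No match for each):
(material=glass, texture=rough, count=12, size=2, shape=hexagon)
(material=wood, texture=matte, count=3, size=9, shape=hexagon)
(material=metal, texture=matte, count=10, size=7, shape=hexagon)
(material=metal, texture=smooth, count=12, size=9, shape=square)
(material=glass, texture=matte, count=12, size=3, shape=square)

Match, No match, Match, Match, Match

One predicate separates the groups cleanly: count ≥ 10.
(material=glass, texture=rough, count=12, size=2, shape=hexagon) — count = 12, hence Match.
(material=wood, texture=matte, count=3, size=9, shape=hexagon) — count = 3, hence No match.
(material=metal, texture=matte, count=10, size=7, shape=hexagon) — count = 10, hence Match.
(material=metal, texture=smooth, count=12, size=9, shape=square) — count = 12, hence Match.
(material=glass, texture=matte, count=12, size=3, shape=square) — count = 12, hence Match.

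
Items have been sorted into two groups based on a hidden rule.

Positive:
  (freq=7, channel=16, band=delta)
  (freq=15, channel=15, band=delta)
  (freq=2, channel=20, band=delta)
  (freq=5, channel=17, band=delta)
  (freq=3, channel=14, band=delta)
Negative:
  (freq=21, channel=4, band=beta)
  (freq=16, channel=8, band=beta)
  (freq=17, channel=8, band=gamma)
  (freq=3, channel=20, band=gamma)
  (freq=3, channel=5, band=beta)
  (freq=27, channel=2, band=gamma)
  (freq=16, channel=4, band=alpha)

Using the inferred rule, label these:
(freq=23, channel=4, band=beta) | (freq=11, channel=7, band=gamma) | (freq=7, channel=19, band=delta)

Negative, Negative, Positive

The rule appears to be: band is delta.
(freq=23, channel=4, band=beta) → band is beta → Negative.
(freq=11, channel=7, band=gamma) → band is gamma → Negative.
(freq=7, channel=19, band=delta) → band is delta → Positive.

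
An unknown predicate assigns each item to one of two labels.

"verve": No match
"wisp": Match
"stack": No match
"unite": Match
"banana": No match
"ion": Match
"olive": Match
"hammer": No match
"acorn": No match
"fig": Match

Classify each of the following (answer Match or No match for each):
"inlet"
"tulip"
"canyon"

The pattern is that an item is 'Match' exactly when: contains 'i'.
"inlet" → has 'i' → Match. "tulip" → has 'i' → Match. "canyon" → no 'i' → No match.

Match, Match, No match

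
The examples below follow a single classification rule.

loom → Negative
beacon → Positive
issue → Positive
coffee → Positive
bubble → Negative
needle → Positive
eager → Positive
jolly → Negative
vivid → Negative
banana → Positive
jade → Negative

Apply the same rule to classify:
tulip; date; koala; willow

Negative, Negative, Positive, Negative

The distinguishing property — has ≥ 3 vowels — holds for all the 'Positive' cases and none of the 'Negative' cases.
tulip: Negative (2 vowels). date: Negative (2 vowels). koala: Positive (3 vowels). willow: Negative (2 vowels).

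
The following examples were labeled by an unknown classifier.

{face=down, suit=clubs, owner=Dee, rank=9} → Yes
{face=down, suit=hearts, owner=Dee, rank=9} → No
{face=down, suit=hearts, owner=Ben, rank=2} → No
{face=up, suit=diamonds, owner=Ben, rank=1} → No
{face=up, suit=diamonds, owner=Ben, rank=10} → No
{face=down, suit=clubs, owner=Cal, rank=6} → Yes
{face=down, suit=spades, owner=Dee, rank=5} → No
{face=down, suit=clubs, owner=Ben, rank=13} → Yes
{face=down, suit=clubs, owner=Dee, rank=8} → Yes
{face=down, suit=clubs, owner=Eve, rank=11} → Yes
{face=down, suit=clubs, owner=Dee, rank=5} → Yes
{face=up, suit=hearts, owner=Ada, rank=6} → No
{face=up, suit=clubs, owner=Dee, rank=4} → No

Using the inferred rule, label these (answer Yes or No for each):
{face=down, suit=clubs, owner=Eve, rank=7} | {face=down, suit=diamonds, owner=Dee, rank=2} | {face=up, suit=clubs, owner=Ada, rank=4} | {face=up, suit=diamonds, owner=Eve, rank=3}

All 'Yes' examples share one property — face is down AND suit is clubs — and every 'No' example lacks it.
{face=down, suit=clubs, owner=Eve, rank=7}: face is down, suit is clubs — has this property, so Yes. {face=down, suit=diamonds, owner=Dee, rank=2}: face is down, suit is diamonds — doesn't qualify, so No. {face=up, suit=clubs, owner=Ada, rank=4}: face is up, suit is clubs — doesn't qualify, so No. {face=up, suit=diamonds, owner=Eve, rank=3}: face is up, suit is diamonds — doesn't qualify, so No.

Yes, No, No, No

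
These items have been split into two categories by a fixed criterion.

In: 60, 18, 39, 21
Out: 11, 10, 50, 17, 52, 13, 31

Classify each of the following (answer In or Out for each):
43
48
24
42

Out, In, In, In

'In' ⟺ multiple of 3.
43: 43 = 3·14 + 1 — fails this test, so Out. 48: 48 = 3·16 — has this property, so In. 24: 24 = 3·8 — has this property, so In. 42: 42 = 3·14 — has this property, so In.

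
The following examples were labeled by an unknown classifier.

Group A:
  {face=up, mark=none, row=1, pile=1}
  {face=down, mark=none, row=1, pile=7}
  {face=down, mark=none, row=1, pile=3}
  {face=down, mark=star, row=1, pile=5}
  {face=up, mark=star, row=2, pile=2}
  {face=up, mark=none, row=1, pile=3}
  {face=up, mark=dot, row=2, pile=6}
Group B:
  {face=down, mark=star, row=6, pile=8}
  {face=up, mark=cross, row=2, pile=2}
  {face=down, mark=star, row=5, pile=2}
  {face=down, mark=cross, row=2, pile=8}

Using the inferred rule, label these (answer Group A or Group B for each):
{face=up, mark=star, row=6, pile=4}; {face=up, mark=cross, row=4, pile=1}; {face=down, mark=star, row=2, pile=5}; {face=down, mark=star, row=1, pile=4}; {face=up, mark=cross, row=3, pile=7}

The pattern is that an item is 'Group A' exactly when: mark is not cross AND row ≤ 2.
{face=up, mark=star, row=6, pile=4} → mark is star, row = 6 → Group B.
{face=up, mark=cross, row=4, pile=1} → mark is cross, row = 4 → Group B.
{face=down, mark=star, row=2, pile=5} → mark is star, row = 2 → Group A.
{face=down, mark=star, row=1, pile=4} → mark is star, row = 1 → Group A.
{face=up, mark=cross, row=3, pile=7} → mark is cross, row = 3 → Group B.

Group B, Group B, Group A, Group A, Group B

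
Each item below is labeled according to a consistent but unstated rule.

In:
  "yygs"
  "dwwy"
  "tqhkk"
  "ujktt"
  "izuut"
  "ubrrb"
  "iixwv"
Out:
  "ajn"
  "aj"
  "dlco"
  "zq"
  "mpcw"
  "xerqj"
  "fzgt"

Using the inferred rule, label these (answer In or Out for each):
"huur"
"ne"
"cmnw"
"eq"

In, Out, Out, Out

Rule: has a double letter. This holds for each 'In' example and fails for each 'Out' one.
"huur" — 'uu' doubled, hence In. "ne" — no doubled letter, hence Out. "cmnw" — no doubled letter, hence Out. "eq" — no doubled letter, hence Out.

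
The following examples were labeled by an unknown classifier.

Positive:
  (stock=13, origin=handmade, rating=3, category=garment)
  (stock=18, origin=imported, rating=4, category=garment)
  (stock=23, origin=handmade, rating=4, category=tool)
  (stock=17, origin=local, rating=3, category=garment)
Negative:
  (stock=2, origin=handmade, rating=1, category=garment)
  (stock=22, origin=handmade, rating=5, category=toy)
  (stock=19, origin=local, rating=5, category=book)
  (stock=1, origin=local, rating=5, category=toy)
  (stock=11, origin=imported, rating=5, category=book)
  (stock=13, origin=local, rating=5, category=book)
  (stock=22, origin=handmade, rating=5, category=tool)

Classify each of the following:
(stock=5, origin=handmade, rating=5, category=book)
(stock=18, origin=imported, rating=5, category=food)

Negative, Negative

Every 'Positive' example satisfies: rating ≥ 3 AND rating ≤ 4. None of the 'Negative' examples do.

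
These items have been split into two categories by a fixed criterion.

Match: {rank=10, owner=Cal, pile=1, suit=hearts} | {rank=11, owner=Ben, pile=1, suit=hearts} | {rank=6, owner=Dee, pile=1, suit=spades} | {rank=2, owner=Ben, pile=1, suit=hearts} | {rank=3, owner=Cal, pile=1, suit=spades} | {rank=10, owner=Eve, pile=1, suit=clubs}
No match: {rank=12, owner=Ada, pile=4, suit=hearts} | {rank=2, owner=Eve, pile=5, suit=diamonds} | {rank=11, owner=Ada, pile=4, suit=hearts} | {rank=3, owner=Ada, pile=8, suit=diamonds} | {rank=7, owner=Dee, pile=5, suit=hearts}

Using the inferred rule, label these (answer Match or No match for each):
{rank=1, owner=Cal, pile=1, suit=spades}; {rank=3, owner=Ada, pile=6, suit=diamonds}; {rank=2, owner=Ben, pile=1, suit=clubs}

Rule: pile = 1. This holds for each 'Match' example and fails for each 'No match' one.
{rank=1, owner=Cal, pile=1, suit=spades}: pile = 1, passes → Match.
{rank=3, owner=Ada, pile=6, suit=diamonds}: pile = 6, does not pass → No match.
{rank=2, owner=Ben, pile=1, suit=clubs}: pile = 1, passes → Match.

Match, No match, Match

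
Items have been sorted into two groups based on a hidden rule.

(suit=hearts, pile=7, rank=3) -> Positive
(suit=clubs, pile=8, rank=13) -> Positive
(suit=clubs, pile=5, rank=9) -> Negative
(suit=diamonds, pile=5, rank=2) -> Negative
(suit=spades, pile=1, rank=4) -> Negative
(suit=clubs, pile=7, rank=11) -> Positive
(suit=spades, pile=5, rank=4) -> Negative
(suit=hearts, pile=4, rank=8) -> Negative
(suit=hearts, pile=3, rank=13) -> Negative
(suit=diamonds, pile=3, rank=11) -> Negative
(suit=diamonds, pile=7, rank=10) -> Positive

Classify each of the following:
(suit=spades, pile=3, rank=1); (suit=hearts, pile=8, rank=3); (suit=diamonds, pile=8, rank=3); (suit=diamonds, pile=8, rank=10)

Negative, Positive, Positive, Positive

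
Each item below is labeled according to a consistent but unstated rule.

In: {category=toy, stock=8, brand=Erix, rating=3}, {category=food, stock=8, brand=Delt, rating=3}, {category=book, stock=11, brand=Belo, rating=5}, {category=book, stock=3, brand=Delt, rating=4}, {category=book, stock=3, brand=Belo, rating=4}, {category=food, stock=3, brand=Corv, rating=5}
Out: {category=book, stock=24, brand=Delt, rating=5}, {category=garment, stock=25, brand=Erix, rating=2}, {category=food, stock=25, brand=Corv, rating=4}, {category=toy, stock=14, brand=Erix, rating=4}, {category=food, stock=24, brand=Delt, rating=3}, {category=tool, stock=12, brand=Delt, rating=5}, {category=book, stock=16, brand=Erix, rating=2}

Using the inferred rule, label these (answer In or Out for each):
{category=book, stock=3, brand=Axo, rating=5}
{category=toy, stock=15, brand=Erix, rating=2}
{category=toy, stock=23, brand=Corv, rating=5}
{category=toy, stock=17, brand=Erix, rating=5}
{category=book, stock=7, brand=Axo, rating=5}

In, Out, Out, Out, In

Rule: stock ≤ 11. This holds for each 'In' example and fails for each 'Out' one.
In: {category=book, stock=3, brand=Axo, rating=5}, since stock = 3. Out: {category=toy, stock=15, brand=Erix, rating=2}, since stock = 15. Out: {category=toy, stock=23, brand=Corv, rating=5}, since stock = 23. Out: {category=toy, stock=17, brand=Erix, rating=5}, since stock = 17. In: {category=book, stock=7, brand=Axo, rating=5}, since stock = 7.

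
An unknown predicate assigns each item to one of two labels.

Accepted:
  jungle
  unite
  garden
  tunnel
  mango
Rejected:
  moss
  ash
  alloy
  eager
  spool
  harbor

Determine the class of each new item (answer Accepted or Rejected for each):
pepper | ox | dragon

Looking at the examples, the only property every 'Accepted' case has and every 'Rejected' case lacks is: contains 'n'.
Rejected: pepper, since no 'n'.
Rejected: ox, since no 'n'.
Accepted: dragon, since has 'n'.

Rejected, Rejected, Accepted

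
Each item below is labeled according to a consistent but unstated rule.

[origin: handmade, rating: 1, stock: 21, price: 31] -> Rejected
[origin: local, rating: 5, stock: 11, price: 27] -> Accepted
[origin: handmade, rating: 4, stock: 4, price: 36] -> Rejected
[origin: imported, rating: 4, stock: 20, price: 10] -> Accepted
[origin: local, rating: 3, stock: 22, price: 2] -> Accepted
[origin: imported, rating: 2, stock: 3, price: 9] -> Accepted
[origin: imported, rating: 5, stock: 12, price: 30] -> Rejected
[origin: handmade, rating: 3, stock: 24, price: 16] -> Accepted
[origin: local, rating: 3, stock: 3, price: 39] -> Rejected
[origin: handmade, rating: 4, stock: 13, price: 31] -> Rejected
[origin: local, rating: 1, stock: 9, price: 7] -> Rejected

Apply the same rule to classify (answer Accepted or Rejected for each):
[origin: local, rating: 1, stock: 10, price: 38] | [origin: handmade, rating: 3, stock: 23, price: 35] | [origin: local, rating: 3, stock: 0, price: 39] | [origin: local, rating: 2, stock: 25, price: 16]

'Accepted' ⟺ price ≤ 27 AND rating ≥ 2.
[origin: local, rating: 1, stock: 10, price: 38]: price = 38, rating = 1, does not fit → Rejected.
[origin: handmade, rating: 3, stock: 23, price: 35]: price = 35, rating = 3, does not fit → Rejected.
[origin: local, rating: 3, stock: 0, price: 39]: price = 39, rating = 3, does not fit → Rejected.
[origin: local, rating: 2, stock: 25, price: 16]: price = 16, rating = 2, has this property → Accepted.

Rejected, Rejected, Rejected, Accepted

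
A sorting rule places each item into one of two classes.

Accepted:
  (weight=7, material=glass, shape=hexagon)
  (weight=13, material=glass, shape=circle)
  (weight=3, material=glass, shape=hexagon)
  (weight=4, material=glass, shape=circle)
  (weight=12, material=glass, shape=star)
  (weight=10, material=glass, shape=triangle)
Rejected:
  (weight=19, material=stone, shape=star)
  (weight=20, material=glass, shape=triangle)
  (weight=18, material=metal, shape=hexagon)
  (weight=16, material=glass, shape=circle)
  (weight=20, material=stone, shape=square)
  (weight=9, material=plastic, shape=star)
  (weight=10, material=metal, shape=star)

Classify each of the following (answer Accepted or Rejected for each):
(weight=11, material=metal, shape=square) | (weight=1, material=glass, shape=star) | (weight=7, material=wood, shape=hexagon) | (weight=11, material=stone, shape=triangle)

The rule appears to be: material is glass AND weight ≤ 13.
Rejected: (weight=11, material=metal, shape=square), since material is metal, weight = 11.
Accepted: (weight=1, material=glass, shape=star), since material is glass, weight = 1.
Rejected: (weight=7, material=wood, shape=hexagon), since material is wood, weight = 7.
Rejected: (weight=11, material=stone, shape=triangle), since material is stone, weight = 11.

Rejected, Accepted, Rejected, Rejected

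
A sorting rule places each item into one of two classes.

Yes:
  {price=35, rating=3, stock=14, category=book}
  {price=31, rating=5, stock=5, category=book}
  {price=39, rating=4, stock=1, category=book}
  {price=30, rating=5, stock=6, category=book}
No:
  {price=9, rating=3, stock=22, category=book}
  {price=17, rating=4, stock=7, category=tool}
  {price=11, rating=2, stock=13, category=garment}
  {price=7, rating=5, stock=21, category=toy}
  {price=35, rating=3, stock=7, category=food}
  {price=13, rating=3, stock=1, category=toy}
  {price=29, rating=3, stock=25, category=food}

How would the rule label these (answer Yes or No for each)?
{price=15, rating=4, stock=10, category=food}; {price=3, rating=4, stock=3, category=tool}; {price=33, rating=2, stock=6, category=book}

No, No, Yes

The rule appears to be: category is book AND price ≥ 11.
{price=15, rating=4, stock=10, category=food}: category is food, price = 15, doesn't qualify → No.
{price=3, rating=4, stock=3, category=tool}: category is tool, price = 3, doesn't qualify → No.
{price=33, rating=2, stock=6, category=book}: category is book, price = 33, qualifies → Yes.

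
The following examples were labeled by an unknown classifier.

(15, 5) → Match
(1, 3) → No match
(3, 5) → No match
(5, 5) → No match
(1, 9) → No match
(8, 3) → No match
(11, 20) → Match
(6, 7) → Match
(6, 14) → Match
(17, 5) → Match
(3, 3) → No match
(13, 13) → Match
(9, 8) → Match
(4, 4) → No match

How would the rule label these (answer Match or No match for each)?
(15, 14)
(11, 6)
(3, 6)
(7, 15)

Match, Match, No match, Match

Rule: sum ≥ 13. This holds for each 'Match' example and fails for each 'No match' one.
Match: (15, 14), since 15+14 = 29.
Match: (11, 6), since 11+6 = 17.
No match: (3, 6), since 3+6 = 9.
Match: (7, 15), since 7+15 = 22.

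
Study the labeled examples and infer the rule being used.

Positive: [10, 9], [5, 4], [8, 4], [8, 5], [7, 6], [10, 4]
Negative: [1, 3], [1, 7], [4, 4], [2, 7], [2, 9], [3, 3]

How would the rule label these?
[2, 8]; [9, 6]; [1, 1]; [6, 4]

Negative, Positive, Negative, Positive

All 'Positive' examples share one property — first > second — and every 'Negative' example lacks it.
[2, 8]: Negative (2 < 8).
[9, 6]: Positive (9 > 6).
[1, 1]: Negative (1 = 1).
[6, 4]: Positive (6 > 4).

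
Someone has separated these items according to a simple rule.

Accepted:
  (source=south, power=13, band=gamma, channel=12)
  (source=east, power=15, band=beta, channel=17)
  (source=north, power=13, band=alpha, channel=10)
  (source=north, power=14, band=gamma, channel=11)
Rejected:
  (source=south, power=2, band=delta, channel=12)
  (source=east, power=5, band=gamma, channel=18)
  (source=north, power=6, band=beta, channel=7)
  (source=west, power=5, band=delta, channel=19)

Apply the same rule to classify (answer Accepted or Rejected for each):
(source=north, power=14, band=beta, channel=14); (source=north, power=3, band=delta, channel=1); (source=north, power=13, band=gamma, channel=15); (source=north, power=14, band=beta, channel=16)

Accepted, Rejected, Accepted, Accepted

The rule appears to be: power ≥ 13.
(source=north, power=14, band=beta, channel=14): power = 14 — satisfies this, so Accepted.
(source=north, power=3, band=delta, channel=1): power = 3 — lacks this property, so Rejected.
(source=north, power=13, band=gamma, channel=15): power = 13 — satisfies this, so Accepted.
(source=north, power=14, band=beta, channel=16): power = 14 — satisfies this, so Accepted.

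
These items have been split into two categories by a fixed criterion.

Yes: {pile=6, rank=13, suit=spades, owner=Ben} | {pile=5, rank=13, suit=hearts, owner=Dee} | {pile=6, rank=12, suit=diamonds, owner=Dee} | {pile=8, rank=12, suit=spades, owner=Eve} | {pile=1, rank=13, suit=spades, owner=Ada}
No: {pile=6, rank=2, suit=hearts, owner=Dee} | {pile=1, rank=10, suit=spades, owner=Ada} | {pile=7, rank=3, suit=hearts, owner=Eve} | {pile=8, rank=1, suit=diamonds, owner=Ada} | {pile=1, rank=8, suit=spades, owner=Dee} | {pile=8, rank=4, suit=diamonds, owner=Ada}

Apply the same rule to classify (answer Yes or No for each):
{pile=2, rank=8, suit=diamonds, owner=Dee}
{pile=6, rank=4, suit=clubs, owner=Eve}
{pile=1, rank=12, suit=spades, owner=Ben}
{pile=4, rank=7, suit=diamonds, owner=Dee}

No, No, Yes, No

The simplest hypothesis consistent with all the labels is: rank ≥ 12.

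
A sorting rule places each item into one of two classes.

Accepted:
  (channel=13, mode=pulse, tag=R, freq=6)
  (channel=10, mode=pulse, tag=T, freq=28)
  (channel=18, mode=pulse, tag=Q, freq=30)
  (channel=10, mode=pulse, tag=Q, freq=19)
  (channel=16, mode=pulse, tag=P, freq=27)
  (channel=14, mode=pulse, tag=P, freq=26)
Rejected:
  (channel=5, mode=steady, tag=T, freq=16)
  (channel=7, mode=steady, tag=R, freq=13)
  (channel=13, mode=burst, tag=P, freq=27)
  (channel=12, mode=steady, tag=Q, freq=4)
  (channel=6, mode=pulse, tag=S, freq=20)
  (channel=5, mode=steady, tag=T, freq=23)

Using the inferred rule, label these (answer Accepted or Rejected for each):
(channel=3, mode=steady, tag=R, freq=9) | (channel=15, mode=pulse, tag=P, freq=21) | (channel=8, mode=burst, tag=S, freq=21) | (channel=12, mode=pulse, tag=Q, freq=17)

The classifier is using: mode is pulse AND channel ≥ 7.
(channel=3, mode=steady, tag=R, freq=9): mode is steady, channel = 3, doesn't match → Rejected. (channel=15, mode=pulse, tag=P, freq=21): mode is pulse, channel = 15, checks out → Accepted. (channel=8, mode=burst, tag=S, freq=21): mode is burst, channel = 8, doesn't match → Rejected. (channel=12, mode=pulse, tag=Q, freq=17): mode is pulse, channel = 12, checks out → Accepted.

Rejected, Accepted, Rejected, Accepted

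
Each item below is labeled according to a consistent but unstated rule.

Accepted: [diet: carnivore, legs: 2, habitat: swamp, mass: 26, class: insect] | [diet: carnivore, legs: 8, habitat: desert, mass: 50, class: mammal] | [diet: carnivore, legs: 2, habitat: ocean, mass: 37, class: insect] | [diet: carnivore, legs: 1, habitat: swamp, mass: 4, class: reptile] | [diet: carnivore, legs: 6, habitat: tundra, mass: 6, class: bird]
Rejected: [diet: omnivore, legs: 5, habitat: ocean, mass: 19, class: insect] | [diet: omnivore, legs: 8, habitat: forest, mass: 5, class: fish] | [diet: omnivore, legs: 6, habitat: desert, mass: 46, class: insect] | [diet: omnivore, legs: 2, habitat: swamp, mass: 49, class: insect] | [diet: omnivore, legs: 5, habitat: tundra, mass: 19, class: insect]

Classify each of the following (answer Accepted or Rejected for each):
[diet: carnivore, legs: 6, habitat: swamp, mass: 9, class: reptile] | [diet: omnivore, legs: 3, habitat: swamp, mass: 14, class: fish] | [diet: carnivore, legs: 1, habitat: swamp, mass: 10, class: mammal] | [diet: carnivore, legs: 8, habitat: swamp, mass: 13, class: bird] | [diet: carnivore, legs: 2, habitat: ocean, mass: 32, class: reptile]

Accepted, Rejected, Accepted, Accepted, Accepted

The pattern is that an item is 'Accepted' exactly when: diet is carnivore.
[diet: carnivore, legs: 6, habitat: swamp, mass: 9, class: reptile] → diet is carnivore → Accepted. [diet: omnivore, legs: 3, habitat: swamp, mass: 14, class: fish] → diet is omnivore → Rejected. [diet: carnivore, legs: 1, habitat: swamp, mass: 10, class: mammal] → diet is carnivore → Accepted. [diet: carnivore, legs: 8, habitat: swamp, mass: 13, class: bird] → diet is carnivore → Accepted. [diet: carnivore, legs: 2, habitat: ocean, mass: 32, class: reptile] → diet is carnivore → Accepted.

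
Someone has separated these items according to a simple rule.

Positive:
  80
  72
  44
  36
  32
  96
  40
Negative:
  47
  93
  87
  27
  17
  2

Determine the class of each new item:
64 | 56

Positive, Positive

The simplest hypothesis consistent with all the labels is: multiple of 4.
64 — 64 = 4·16, hence Positive.
56 — 56 = 4·14, hence Positive.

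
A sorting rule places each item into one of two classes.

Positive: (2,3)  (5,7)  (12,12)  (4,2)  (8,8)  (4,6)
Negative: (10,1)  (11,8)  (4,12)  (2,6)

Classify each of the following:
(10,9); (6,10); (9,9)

The simplest hypothesis consistent with all the labels is: |first − second| ≤ 2.
(10,9): |10−9| = 1, matches → Positive.
(6,10): |6−10| = 4, fails the rule → Negative.
(9,9): |9−9| = 0, matches → Positive.

Positive, Negative, Positive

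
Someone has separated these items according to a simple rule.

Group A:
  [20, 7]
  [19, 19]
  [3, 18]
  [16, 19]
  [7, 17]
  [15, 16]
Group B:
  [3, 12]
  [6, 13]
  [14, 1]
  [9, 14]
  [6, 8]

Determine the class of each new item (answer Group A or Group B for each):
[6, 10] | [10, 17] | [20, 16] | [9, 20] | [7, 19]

Group B, Group A, Group A, Group A, Group A

Rule: max ≥ 15. This holds for each 'Group A' example and fails for each 'Group B' one.
[6, 10]: Group B (max 10). [10, 17]: Group A (max 17). [20, 16]: Group A (max 20). [9, 20]: Group A (max 20). [7, 19]: Group A (max 19).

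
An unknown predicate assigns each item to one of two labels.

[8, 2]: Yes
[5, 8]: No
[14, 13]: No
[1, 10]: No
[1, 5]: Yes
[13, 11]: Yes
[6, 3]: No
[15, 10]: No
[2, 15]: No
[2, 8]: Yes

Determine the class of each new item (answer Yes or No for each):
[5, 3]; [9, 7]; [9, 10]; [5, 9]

Yes, Yes, No, Yes

The pattern is that an item is 'Yes' exactly when: sum is even.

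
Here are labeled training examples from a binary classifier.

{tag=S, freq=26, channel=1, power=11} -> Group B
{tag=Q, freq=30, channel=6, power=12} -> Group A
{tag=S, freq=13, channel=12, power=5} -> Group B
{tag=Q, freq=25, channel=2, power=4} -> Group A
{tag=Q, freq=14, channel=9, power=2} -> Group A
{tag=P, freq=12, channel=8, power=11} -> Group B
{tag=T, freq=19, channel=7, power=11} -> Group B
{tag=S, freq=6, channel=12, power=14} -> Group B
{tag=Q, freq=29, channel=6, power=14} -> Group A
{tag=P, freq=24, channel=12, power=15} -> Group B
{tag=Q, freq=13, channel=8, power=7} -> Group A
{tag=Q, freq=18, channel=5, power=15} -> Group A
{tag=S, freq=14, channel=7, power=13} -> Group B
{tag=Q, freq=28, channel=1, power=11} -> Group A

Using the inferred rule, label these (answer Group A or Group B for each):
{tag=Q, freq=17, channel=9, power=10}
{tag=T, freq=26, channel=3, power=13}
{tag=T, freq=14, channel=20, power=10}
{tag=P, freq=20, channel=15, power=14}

Group A, Group B, Group B, Group B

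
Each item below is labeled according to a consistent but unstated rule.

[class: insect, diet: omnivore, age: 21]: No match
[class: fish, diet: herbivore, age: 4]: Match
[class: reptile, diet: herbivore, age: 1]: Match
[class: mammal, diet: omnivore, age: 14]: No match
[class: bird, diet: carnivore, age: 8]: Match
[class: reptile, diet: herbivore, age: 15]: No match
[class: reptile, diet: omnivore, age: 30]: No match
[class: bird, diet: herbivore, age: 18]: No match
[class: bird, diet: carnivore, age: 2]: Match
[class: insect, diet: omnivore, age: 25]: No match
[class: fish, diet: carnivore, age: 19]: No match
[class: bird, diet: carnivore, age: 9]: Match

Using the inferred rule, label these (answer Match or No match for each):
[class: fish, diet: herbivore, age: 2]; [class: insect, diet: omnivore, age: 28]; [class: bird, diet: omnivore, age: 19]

The distinguishing property — age ≤ 9 — holds for all the 'Match' cases and none of the 'No match' cases.
[class: fish, diet: herbivore, age: 2]: age = 2 — satisfies this, so Match.
[class: insect, diet: omnivore, age: 28]: age = 28 — does not fit, so No match.
[class: bird, diet: omnivore, age: 19]: age = 19 — does not fit, so No match.

Match, No match, No match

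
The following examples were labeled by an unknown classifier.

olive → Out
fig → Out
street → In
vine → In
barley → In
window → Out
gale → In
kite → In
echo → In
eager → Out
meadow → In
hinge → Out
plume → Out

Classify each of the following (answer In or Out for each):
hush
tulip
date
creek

Rule: even length AND contains 'e'. This holds for each 'In' example and fails for each 'Out' one.

Out, Out, In, Out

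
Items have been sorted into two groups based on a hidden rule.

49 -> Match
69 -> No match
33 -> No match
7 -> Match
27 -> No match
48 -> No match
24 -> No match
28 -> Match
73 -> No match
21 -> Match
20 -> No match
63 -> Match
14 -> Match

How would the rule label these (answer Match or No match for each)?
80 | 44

'Match' ⟺ multiple of 7.
No match: 80, since 80 = 7·11 + 3.
No match: 44, since 44 = 7·6 + 2.

No match, No match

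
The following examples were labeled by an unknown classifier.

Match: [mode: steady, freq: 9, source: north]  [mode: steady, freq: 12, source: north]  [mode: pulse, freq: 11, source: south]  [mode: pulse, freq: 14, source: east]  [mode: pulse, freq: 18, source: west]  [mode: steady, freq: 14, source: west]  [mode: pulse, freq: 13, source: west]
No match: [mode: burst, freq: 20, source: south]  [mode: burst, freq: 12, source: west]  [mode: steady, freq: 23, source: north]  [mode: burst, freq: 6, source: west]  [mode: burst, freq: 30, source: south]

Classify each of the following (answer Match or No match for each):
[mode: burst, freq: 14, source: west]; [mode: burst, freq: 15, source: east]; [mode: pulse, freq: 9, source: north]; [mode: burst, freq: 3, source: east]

A rule that fits every label: mode is not burst AND freq ≤ 18 — true of each 'Match' example, false of each 'No match' one.
[mode: burst, freq: 14, source: west]: mode is burst, freq = 14 — fails the rule, so No match.
[mode: burst, freq: 15, source: east]: mode is burst, freq = 15 — fails the rule, so No match.
[mode: pulse, freq: 9, source: north]: mode is pulse, freq = 9 — checks out, so Match.
[mode: burst, freq: 3, source: east]: mode is burst, freq = 3 — fails the rule, so No match.

No match, No match, Match, No match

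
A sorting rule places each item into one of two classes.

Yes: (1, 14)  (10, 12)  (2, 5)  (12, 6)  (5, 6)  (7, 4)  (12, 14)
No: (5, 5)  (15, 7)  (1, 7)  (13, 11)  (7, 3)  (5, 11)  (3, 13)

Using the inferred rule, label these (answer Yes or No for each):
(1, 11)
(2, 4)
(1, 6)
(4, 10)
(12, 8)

No, Yes, Yes, Yes, Yes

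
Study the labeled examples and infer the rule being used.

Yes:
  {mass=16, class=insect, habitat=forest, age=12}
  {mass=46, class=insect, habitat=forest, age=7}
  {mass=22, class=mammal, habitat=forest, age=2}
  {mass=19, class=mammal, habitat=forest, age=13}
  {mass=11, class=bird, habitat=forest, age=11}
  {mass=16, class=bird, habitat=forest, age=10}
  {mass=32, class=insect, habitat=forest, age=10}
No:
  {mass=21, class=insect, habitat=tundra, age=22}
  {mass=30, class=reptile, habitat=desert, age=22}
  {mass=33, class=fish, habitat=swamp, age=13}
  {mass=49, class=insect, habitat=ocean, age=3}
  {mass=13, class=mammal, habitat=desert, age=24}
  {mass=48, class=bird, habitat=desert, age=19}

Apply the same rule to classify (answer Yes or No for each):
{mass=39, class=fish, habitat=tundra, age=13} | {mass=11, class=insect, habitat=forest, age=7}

No, Yes

Comparing the two groups points to one rule — habitat is forest.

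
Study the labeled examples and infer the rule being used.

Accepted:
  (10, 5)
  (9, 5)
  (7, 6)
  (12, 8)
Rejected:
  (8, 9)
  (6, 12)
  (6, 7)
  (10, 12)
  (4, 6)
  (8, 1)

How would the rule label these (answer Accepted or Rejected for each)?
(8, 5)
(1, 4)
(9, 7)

Accepted, Rejected, Accepted

The distinguishing property — first > second AND sum ≥ 10 — holds for all the 'Accepted' cases and none of the 'Rejected' cases.
(8, 5) — 8 > 5, 8+5 = 13, hence Accepted.
(1, 4) — 1 < 4, 1+4 = 5, hence Rejected.
(9, 7) — 9 > 7, 9+7 = 16, hence Accepted.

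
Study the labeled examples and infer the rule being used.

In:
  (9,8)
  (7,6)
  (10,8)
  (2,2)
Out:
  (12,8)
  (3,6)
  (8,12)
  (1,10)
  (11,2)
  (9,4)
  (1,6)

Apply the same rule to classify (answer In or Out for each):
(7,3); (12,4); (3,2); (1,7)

The pattern is that an item is 'In' exactly when: |first − second| ≤ 2.
Out: (7,3), since |7−3| = 4.
Out: (12,4), since |12−4| = 8.
In: (3,2), since |3−2| = 1.
Out: (1,7), since |1−7| = 6.

Out, Out, In, Out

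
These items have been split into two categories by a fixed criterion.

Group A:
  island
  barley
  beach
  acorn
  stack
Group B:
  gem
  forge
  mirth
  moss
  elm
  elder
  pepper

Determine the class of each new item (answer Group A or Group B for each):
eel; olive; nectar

Group B, Group B, Group A

The rule appears to be: contains 'a'.
eel: no 'a', doesn't qualify → Group B.
olive: no 'a', doesn't qualify → Group B.
nectar: has 'a', satisfies this → Group A.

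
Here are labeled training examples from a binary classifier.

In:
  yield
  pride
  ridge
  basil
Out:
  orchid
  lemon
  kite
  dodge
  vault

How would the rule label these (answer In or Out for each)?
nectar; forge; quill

Out, Out, In

The simplest hypothesis consistent with all the labels is: odd length AND contains 'i'.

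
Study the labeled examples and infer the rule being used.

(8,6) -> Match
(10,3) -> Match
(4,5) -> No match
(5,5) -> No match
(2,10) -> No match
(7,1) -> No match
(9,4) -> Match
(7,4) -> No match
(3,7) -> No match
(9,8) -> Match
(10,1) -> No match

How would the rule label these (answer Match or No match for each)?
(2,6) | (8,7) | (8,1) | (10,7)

The classifier is using: sum ≥ 13.

No match, Match, No match, Match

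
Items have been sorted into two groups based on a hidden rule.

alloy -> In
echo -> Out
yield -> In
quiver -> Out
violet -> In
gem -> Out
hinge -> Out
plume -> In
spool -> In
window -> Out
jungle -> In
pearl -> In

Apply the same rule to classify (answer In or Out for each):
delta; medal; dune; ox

In, In, Out, Out

The simplest hypothesis consistent with all the labels is: contains 'l'.
delta: In (has 'l'). medal: In (has 'l'). dune: Out (no 'l'). ox: Out (no 'l').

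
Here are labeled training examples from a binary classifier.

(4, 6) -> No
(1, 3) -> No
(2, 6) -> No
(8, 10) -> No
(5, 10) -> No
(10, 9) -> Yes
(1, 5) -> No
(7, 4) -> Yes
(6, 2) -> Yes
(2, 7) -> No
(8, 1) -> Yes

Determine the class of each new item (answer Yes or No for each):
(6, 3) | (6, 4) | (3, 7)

Yes, Yes, No

All 'Yes' examples share one property — first > second — and every 'No' example lacks it.
(6, 3) — 6 > 3, hence Yes. (6, 4) — 6 > 4, hence Yes. (3, 7) — 3 < 7, hence No.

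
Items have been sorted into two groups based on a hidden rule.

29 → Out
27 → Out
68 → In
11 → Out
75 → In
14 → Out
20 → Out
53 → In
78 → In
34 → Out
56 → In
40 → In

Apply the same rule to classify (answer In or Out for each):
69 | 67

All 'In' examples share one property — at least 40 — and every 'Out' example lacks it.
In: 69, since 69 ≥ 40. In: 67, since 67 ≥ 40.

In, In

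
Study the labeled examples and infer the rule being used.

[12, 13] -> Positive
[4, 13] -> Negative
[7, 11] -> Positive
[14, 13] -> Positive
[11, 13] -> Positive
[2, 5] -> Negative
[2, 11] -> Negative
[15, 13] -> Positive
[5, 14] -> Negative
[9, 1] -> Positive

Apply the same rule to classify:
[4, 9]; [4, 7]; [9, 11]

Negative, Negative, Positive

'Positive' ⟺ first ≥ 7.
Negative: [4, 9], since first 4.
Negative: [4, 7], since first 4.
Positive: [9, 11], since first 9.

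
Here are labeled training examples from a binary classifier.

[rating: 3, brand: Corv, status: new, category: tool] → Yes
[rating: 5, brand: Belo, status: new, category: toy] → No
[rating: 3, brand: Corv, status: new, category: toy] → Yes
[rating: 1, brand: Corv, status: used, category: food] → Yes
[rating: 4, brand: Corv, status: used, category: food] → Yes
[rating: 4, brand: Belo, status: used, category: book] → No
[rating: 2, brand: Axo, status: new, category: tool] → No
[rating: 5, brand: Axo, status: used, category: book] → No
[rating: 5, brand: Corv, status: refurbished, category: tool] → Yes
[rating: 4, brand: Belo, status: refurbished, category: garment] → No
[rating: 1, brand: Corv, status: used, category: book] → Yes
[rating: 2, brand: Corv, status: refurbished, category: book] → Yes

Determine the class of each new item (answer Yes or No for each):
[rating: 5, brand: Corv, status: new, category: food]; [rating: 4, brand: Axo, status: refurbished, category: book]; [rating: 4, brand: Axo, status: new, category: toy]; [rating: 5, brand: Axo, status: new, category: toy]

Looking at the examples, the only property every 'Yes' case has and every 'No' case lacks is: brand is Corv.

Yes, No, No, No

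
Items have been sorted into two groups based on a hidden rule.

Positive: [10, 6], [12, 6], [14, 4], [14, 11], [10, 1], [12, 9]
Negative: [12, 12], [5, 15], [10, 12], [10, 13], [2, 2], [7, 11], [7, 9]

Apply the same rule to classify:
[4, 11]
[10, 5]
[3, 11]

Looking at the examples, the only property every 'Positive' case has and every 'Negative' case lacks is: first > second.
[4, 11] — 4 < 11, hence Negative.
[10, 5] — 10 > 5, hence Positive.
[3, 11] — 3 < 11, hence Negative.

Negative, Positive, Negative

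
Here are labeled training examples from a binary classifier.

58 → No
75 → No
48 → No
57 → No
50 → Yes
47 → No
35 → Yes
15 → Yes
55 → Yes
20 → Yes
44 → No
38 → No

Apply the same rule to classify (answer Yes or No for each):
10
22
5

Yes, No, Yes

The classifier is using: multiple of 5 AND at most 55.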